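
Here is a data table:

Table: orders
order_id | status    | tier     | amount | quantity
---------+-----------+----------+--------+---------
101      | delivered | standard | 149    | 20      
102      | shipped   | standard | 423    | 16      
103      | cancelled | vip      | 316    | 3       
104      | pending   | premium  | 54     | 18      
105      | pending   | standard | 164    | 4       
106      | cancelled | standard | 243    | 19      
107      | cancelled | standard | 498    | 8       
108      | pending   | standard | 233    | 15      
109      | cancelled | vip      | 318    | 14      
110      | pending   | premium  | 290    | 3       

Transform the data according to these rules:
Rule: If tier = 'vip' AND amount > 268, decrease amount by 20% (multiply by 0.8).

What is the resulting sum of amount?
2561.2

Step 1: Find records where tier = 'vip' AND amount > 268
Step 2: 2 records match, summing to 634
Step 3: After multiplier: 634 × 0.8 = 507.2
Step 4: Unaffected records sum: 2054
Step 5: Final sum = 507.2 + 2054 = 2561.2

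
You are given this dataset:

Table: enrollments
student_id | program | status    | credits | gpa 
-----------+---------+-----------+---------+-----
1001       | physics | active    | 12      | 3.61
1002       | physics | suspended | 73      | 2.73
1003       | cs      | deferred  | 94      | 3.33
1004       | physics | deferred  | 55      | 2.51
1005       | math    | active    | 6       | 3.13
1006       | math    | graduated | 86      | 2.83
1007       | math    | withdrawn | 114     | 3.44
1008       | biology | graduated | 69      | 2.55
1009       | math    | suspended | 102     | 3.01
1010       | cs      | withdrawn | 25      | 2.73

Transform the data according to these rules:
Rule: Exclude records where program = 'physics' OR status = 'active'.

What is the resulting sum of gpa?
17.89

Step 1: Find records where program = 'physics' OR status = 'active'
Step 2: 4 records match, summing to 11.98
Step 3: Original sum: 29.87
Step 4: Remaining sum = 29.87 - 11.98 = 17.89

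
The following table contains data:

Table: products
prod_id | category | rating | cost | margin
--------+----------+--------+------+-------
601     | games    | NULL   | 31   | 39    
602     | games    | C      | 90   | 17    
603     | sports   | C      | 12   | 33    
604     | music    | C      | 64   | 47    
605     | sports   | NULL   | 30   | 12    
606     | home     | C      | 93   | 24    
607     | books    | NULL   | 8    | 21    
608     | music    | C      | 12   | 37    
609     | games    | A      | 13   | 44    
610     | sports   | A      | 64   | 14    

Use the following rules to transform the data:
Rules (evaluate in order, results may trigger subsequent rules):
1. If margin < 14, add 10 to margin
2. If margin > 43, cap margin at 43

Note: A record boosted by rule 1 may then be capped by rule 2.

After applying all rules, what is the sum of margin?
293

Step 1: Apply rule 1 to records with margin < 14
  - 1 records get bonus of 10
  - Of these, 0 records then exceed 43 and get capped
Step 2: Apply rule 2 to records with margin > 43
  - 2 records (original) are capped
Step 3: Calculate final sum = 293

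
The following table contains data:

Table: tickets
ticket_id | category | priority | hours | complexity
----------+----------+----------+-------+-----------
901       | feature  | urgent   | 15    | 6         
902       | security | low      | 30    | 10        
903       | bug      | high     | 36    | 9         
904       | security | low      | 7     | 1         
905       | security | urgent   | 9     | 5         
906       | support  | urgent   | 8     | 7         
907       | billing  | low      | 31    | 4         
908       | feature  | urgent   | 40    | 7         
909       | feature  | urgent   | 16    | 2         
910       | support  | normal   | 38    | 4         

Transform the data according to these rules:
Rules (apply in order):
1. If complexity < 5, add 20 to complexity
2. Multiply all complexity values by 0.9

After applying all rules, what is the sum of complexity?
121.5

Step 1: Apply Rule 1 - Add 20 to records with complexity < 5
  - 4 records affected: 11 + (4 × 20) = 91
  - Unaffected records: 44
  - Sum after Rule 1: 135
Step 2: Apply Rule 2 - Multiply all by 0.9
  - 135 × 0.9 = 121.5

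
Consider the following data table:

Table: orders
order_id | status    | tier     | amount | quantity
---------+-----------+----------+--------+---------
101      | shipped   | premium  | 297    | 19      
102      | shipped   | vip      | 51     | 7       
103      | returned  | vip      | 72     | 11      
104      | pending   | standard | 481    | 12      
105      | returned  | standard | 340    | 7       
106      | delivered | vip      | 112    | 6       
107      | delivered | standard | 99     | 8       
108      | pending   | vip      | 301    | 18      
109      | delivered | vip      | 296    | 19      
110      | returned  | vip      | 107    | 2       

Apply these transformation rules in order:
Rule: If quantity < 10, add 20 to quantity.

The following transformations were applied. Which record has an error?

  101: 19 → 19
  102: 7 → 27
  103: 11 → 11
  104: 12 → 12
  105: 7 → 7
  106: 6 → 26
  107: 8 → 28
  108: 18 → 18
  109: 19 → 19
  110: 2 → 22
Record 105 has an error. The correct transformed value should be 27, not 7.

Step 1: Check each record against the rule
Step 2: Record 105 has quantity = 7
Step 3: Since 7 < 10, the bonus should have been applied
Step 4: Correct value = 27, but claimed value = 7
Conclusion: Record 105 has the error.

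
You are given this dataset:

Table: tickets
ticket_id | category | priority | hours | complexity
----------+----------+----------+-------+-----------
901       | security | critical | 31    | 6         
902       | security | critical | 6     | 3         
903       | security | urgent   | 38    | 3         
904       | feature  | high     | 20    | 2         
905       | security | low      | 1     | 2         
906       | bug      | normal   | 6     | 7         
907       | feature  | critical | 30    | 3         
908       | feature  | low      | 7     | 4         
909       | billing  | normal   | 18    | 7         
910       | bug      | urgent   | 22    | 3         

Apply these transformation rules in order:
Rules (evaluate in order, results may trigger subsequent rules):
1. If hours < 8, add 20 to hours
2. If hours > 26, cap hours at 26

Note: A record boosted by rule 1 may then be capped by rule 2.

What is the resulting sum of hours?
237

Step 1: Apply rule 1 to records with hours < 8
  - 4 records get bonus of 20
  - Of these, 1 records then exceed 26 and get capped
Step 2: Apply rule 2 to records with hours > 26
  - 3 records (original) are capped
Step 3: Calculate final sum = 237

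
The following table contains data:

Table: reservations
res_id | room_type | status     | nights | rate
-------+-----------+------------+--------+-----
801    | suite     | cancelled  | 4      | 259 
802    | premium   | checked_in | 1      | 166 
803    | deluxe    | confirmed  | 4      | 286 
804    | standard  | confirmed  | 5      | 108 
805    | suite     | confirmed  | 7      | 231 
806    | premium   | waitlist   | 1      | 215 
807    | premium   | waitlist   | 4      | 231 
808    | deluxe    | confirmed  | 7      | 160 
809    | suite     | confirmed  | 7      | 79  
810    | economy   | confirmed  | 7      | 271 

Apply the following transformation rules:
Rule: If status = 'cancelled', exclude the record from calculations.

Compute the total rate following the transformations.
1747

Step 1: Identify records where status = 'cancelled'
Step 2: The excluded records sum to 259
Step 3: Original total rate = 2006
Step 4: Remaining total = 2006 - 259 = 1747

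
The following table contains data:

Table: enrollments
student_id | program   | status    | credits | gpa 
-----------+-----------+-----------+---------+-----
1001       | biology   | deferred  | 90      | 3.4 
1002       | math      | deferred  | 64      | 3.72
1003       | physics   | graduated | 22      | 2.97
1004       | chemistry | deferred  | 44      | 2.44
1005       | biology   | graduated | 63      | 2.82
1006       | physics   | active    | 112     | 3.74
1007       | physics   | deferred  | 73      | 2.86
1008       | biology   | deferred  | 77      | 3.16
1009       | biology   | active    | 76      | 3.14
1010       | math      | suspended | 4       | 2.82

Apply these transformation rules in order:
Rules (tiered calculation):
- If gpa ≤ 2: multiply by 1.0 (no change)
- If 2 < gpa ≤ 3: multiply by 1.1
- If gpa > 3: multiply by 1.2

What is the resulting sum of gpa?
35.89

Step 1: Tier 1 (gpa ≤ 2): 0 records, sum = 0 × 1.0 = 0.0
Step 2: Tier 2 (2 < gpa ≤ 3): 5 records, sum = 13.91 × 1.1 = 15.3
Step 3: Tier 3 (gpa > 3): 5 records, sum = 17.16 × 1.2 = 20.59
Step 4: Final sum = 0.0 + 15.3 + 20.59 = 35.89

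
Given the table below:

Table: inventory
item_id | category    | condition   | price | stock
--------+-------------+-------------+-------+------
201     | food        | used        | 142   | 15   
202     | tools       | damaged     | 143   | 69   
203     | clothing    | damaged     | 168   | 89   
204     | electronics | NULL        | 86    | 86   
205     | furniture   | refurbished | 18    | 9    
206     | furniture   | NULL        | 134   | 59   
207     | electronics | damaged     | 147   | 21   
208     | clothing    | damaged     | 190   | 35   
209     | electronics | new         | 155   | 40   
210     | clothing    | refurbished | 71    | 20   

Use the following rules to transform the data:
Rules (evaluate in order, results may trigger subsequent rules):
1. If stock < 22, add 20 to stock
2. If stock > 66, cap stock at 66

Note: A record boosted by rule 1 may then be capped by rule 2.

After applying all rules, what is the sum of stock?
477

Step 1: Apply rule 1 to records with stock < 22
  - 4 records get bonus of 20
  - Of these, 0 records then exceed 66 and get capped
Step 2: Apply rule 2 to records with stock > 66
  - 3 records (original) are capped
Step 3: Calculate final sum = 477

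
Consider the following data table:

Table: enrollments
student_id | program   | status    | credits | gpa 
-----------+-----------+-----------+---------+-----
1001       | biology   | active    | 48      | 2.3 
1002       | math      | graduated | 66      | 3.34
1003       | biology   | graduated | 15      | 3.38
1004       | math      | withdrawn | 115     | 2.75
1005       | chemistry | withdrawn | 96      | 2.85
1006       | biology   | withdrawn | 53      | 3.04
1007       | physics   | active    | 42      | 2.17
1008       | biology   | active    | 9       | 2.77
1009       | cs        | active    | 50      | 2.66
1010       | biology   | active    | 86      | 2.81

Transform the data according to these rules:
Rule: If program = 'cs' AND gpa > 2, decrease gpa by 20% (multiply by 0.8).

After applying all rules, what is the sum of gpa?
27.54

Step 1: Find records where program = 'cs' AND gpa > 2
Step 2: 1 records match, summing to 2.66
Step 3: After multiplier: 2.66 × 0.8 = 2.13
Step 4: Unaffected records sum: 25.41
Step 5: Final sum = 2.13 + 25.41 = 27.54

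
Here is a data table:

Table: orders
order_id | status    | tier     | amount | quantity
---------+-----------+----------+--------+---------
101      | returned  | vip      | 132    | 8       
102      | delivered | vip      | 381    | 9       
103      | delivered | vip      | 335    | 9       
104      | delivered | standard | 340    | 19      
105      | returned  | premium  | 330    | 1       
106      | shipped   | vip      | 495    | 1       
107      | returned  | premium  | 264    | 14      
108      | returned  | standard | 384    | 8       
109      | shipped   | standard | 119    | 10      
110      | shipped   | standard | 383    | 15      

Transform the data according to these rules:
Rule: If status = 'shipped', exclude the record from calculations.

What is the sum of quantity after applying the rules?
68

Step 1: Identify records where status = 'shipped'
Step 2: The excluded records sum to 26
Step 3: Original total quantity = 94
Step 4: Remaining total = 94 - 26 = 68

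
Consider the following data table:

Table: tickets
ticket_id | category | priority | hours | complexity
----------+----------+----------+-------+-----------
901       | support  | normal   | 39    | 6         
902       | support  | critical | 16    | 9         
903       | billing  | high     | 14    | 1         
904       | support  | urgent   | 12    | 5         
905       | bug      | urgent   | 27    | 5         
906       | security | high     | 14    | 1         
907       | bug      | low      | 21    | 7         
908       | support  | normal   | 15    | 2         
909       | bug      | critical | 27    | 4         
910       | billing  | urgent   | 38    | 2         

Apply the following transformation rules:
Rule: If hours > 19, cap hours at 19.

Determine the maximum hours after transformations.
19

Step 1: Original maximum hours = 39
Step 2: Apply cap at 19
Step 3: 5 records had hours > 19 and were capped
Step 4: Maximum after transformation = 19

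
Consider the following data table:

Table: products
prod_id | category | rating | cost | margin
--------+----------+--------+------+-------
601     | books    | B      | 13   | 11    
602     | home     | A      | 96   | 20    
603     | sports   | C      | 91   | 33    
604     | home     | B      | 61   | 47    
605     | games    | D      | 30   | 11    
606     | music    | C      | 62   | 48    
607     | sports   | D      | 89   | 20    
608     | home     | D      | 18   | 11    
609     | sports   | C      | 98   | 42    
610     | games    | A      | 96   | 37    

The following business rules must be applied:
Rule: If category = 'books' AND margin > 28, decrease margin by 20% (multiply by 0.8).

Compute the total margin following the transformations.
280

Step 1: Find records where category = 'books' AND margin > 28
Step 2: 0 records match, summing to 0
Step 3: After multiplier: 0 × 0.8 = 0.0
Step 4: Unaffected records sum: 280
Step 5: Final sum = 0.0 + 280 = 280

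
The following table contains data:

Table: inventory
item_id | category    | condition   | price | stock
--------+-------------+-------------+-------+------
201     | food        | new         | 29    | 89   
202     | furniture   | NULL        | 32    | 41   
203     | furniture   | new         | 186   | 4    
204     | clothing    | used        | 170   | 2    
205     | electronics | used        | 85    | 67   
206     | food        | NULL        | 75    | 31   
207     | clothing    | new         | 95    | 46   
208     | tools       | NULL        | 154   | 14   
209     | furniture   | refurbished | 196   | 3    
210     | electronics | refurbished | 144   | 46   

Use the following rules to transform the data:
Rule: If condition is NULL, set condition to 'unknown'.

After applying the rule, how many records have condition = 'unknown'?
3

Step 1: Count records where condition IS NULL
Step 2: Found 3 records with NULL condition
Step 3: These records will have condition set to 'unknown'
Step 4: Records already having condition = 'unknown': 0
Step 5: Answer: 3 + 0 = 3 records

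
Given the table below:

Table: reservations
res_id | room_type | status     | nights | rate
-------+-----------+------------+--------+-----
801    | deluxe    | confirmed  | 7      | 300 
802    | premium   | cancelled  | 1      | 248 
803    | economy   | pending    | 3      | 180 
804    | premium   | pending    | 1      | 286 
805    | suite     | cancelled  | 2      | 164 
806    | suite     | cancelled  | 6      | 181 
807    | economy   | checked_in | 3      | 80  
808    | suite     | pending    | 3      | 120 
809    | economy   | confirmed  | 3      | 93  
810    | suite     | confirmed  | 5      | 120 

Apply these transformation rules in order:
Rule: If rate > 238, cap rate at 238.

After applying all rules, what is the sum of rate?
1652

Step 1: 3 records have rate > 238
Step 2: These records originally summed to 834
Step 3: After capping: 3 × 238 = 714
Step 4: Unaffected records sum: 938
Step 5: Final sum = 714 + 938 = 1652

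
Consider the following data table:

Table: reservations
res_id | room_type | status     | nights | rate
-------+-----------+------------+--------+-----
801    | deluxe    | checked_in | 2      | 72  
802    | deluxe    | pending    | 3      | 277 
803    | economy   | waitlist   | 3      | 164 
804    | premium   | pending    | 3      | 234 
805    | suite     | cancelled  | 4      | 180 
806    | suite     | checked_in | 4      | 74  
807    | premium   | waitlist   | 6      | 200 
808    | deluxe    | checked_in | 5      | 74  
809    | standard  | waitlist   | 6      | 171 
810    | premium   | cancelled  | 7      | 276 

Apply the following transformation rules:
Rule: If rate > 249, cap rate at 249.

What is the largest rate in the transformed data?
249

Step 1: Original maximum rate = 277
Step 2: Apply cap at 249
Step 3: 2 records had rate > 249 and were capped
Step 4: Maximum after transformation = 249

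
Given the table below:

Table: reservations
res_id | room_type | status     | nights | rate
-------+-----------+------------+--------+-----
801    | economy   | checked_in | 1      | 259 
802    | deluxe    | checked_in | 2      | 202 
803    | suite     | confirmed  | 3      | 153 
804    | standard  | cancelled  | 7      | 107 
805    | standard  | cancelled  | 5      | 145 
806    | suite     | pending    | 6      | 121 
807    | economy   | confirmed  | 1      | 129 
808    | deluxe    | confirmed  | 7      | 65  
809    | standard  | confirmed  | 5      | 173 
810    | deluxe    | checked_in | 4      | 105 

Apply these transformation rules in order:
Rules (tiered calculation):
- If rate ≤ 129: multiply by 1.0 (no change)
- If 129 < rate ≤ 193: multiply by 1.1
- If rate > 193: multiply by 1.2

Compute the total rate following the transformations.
1598.3

Step 1: Tier 1 (rate ≤ 129): 5 records, sum = 527 × 1.0 = 527.0
Step 2: Tier 2 (129 < rate ≤ 193): 3 records, sum = 471 × 1.1 = 518.1
Step 3: Tier 3 (rate > 193): 2 records, sum = 461 × 1.2 = 553.2
Step 4: Final sum = 527.0 + 518.1 + 553.2 = 1598.3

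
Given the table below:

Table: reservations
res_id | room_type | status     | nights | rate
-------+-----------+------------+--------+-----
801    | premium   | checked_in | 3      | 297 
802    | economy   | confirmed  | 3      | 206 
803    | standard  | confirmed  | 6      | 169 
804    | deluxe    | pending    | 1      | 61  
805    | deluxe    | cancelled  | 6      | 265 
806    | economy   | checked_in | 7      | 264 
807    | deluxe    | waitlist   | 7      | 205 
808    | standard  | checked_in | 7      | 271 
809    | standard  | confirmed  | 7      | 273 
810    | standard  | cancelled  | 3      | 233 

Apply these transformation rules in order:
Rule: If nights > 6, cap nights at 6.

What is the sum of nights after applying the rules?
46

Step 1: 4 records have nights > 6
Step 2: These records originally summed to 28
Step 3: After capping: 4 × 6 = 24
Step 4: Unaffected records sum: 22
Step 5: Final sum = 24 + 22 = 46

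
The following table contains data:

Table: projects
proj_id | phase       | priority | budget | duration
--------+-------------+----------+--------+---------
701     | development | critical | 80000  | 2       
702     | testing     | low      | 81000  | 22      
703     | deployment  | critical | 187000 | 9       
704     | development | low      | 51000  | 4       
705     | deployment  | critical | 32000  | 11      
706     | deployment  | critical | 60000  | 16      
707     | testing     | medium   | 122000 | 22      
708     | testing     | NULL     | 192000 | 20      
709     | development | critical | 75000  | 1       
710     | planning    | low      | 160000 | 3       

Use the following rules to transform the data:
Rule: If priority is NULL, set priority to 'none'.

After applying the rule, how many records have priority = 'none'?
1

Step 1: Count records where priority IS NULL
Step 2: Found 1 records with NULL priority
Step 3: These records will have priority set to 'none'
Step 4: Records already having priority = 'none': 0
Step 5: Answer: 1 + 0 = 1 records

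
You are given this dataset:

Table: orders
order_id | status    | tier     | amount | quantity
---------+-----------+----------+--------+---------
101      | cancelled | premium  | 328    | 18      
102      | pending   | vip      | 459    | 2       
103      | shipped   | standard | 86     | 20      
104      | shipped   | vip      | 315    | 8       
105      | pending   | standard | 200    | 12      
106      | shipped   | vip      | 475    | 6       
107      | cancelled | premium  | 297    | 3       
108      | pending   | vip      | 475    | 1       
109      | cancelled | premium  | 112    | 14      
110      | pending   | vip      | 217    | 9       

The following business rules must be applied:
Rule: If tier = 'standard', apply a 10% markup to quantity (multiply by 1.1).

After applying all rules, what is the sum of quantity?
96.2

Step 1: Records with tier = 'standard' have total quantity = 32
Step 2: Apply multiplier: 32 × 1.1 = 35.2
Step 3: Other records total: 61
Step 4: Final sum = 35.2 + 61 = 96.2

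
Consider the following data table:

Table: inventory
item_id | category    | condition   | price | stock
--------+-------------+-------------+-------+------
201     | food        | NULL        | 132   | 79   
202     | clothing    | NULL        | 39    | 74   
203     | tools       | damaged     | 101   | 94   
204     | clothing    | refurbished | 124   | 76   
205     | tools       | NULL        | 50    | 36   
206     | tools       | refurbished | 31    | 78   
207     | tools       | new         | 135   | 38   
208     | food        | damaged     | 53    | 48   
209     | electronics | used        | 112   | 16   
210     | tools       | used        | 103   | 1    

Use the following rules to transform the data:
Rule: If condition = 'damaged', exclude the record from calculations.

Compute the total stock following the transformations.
398

Step 1: Identify records where condition = 'damaged'
Step 2: The excluded records sum to 142
Step 3: Original total stock = 540
Step 4: Remaining total = 540 - 142 = 398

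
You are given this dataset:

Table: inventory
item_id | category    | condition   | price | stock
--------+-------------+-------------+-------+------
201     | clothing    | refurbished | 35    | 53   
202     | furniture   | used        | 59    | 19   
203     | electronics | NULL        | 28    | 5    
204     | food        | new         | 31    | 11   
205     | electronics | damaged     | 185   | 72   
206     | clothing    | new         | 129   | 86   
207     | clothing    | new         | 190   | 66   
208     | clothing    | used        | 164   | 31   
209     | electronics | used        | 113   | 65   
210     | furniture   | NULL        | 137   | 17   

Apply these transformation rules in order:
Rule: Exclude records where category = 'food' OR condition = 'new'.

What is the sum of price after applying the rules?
721

Step 1: Find records where category = 'food' OR condition = 'new'
Step 2: 3 records match, summing to 350
Step 3: Original sum: 1071
Step 4: Remaining sum = 1071 - 350 = 721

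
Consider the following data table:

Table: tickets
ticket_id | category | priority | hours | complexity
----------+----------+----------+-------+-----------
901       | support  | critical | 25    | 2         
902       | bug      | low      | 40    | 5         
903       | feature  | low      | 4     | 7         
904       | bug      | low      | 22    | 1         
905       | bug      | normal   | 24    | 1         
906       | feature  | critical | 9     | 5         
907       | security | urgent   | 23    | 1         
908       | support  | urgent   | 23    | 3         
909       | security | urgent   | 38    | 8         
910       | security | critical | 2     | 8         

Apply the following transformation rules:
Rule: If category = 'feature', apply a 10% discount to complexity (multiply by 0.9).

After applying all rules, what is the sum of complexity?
39.8

Step 1: Records with category = 'feature' have total complexity = 12
Step 2: Apply multiplier: 12 × 0.9 = 10.8
Step 3: Other records total: 29
Step 4: Final sum = 10.8 + 29 = 39.8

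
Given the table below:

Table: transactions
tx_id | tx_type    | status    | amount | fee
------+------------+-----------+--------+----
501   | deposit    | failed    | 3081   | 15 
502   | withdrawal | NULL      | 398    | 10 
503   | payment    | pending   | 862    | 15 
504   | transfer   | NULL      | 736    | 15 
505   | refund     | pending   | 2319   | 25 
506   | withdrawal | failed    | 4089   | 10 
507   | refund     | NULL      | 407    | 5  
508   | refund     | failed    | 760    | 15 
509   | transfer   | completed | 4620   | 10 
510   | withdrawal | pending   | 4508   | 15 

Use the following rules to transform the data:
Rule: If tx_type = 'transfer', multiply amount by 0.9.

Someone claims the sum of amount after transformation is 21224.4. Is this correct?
No, the correct result is 21244.4.

Step 1: Calculate the correct sum after transformation
Step 2: Apply multiplier 0.9 to records where tx_type = 'transfer'
Step 3: Correct result = 21244.4
Step 4: Claimed result = 21224.4
Step 5: 21244.4 ≠ 21224.4
Conclusion: The claimed result is incorrect. The correct answer is 21244.4.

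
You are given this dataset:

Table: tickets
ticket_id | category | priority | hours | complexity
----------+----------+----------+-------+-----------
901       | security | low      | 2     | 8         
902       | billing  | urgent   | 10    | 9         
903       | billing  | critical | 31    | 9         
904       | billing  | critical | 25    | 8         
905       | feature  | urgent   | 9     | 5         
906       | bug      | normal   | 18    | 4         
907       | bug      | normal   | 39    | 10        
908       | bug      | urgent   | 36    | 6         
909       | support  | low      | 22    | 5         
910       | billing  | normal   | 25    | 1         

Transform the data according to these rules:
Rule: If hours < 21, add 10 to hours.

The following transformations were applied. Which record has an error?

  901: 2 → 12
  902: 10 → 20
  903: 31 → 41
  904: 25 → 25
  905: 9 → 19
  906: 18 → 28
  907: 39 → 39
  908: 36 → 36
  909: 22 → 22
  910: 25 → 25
Record 903 has an error. The correct transformed value should be 31, not 41.

Step 1: Check each record against the rule
Step 2: Record 903 has hours = 31
Step 3: Since 31 >= 21, the bonus should not have been applied
Step 4: Correct value = 31, but claimed value = 41
Conclusion: Record 903 has the error.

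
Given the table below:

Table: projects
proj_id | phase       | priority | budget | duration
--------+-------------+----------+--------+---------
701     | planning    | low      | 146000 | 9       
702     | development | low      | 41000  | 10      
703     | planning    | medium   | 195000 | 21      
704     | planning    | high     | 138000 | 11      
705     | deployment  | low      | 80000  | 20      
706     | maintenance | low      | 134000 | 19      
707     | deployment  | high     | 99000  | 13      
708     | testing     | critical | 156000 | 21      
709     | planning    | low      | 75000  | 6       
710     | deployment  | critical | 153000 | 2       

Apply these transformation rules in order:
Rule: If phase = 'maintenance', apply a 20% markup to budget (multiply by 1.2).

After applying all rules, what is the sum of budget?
1243800.0

Step 1: Records with phase = 'maintenance' have total budget = 134000
Step 2: Apply multiplier: 134000 × 1.2 = 160800.0
Step 3: Other records total: 1083000
Step 4: Final sum = 160800.0 + 1083000 = 1243800.0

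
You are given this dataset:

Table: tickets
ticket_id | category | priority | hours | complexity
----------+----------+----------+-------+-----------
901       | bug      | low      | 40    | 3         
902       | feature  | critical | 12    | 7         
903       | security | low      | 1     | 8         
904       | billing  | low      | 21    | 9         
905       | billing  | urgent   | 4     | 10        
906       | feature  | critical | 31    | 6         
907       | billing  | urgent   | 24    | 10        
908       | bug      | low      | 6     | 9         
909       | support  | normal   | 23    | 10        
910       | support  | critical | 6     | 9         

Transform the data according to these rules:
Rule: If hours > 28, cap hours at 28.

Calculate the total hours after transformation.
153

Step 1: 2 records have hours > 28
Step 2: These records originally summed to 71
Step 3: After capping: 2 × 28 = 56
Step 4: Unaffected records sum: 97
Step 5: Final sum = 56 + 97 = 153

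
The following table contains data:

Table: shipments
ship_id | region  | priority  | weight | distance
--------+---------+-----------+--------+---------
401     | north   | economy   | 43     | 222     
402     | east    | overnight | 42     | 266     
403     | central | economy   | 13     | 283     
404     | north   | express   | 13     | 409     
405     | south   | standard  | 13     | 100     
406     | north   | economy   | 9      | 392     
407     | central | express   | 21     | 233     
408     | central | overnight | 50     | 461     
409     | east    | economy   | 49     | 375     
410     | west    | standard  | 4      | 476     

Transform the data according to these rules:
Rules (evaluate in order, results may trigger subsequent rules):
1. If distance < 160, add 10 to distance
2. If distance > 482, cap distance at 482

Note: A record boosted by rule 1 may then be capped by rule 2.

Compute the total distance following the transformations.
3227

Step 1: Apply rule 1 to records with distance < 160
  - 1 records get bonus of 10
  - Of these, 0 records then exceed 482 and get capped
Step 2: Apply rule 2 to records with distance > 482
  - 0 records (original) are capped
Step 3: Calculate final sum = 3227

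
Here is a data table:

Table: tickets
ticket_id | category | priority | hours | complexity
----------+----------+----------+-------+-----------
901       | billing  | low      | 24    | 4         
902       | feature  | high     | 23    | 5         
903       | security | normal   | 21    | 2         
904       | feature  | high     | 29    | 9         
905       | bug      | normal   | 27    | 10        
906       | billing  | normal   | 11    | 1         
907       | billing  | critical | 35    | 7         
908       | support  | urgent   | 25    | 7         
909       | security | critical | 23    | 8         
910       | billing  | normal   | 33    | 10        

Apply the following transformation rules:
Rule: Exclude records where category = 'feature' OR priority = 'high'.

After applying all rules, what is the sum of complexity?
49

Step 1: Find records where category = 'feature' OR priority = 'high'
Step 2: 2 records match, summing to 14
Step 3: Original sum: 63
Step 4: Remaining sum = 63 - 14 = 49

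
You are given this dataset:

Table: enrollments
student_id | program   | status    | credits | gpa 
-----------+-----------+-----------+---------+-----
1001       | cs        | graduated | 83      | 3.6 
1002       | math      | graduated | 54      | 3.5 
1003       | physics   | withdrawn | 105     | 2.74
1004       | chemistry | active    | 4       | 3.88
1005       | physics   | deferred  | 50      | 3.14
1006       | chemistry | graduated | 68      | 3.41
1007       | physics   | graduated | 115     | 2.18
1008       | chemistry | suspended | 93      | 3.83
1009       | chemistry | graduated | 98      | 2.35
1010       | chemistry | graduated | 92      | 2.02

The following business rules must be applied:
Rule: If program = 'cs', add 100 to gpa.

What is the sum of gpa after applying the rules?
130.65

Step 1: Count records where program = 'cs': 1
Step 2: Total bonus added: 1 × 100 = 100
Step 3: Original sum of gpa: 30.65
Step 4: Final sum = 30.65 + 100 = 130.65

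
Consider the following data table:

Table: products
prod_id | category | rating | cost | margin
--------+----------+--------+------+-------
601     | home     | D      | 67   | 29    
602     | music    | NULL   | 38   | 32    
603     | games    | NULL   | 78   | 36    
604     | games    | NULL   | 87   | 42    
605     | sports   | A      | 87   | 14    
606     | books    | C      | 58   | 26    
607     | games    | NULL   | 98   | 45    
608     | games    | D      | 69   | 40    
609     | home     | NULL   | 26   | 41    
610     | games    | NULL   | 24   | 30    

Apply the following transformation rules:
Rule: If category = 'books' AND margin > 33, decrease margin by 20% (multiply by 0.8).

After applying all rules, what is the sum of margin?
335

Step 1: Find records where category = 'books' AND margin > 33
Step 2: 0 records match, summing to 0
Step 3: After multiplier: 0 × 0.8 = 0.0
Step 4: Unaffected records sum: 335
Step 5: Final sum = 0.0 + 335 = 335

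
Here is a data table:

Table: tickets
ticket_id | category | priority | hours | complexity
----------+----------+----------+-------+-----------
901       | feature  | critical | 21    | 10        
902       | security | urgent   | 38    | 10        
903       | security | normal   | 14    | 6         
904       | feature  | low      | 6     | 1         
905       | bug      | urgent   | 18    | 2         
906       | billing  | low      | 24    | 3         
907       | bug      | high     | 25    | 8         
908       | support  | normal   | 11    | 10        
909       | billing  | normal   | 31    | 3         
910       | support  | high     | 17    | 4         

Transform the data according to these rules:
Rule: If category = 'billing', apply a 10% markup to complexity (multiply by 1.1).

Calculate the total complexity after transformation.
57.6

Step 1: Records with category = 'billing' have total complexity = 6
Step 2: Apply multiplier: 6 × 1.1 = 6.6
Step 3: Other records total: 51
Step 4: Final sum = 6.6 + 51 = 57.6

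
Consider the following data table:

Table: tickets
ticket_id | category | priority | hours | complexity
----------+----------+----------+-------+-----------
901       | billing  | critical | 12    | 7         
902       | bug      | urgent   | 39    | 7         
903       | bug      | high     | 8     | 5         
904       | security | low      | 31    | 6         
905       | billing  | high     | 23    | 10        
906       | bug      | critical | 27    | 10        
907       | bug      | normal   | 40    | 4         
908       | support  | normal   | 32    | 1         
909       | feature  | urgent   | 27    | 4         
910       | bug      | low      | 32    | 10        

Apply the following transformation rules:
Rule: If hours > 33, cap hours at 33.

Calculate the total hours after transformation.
258

Step 1: 2 records have hours > 33
Step 2: These records originally summed to 79
Step 3: After capping: 2 × 33 = 66
Step 4: Unaffected records sum: 192
Step 5: Final sum = 66 + 192 = 258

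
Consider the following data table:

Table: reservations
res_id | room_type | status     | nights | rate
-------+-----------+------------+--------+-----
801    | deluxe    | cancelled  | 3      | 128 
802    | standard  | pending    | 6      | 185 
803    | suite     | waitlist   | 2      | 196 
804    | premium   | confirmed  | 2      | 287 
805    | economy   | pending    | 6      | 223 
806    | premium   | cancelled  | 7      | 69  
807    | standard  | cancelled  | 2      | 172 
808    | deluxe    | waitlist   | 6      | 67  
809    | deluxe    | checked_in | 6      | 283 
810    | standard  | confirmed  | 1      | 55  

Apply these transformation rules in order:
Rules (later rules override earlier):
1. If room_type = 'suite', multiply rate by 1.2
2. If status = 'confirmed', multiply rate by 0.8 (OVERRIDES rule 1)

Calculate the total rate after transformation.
1635.8

Step 1: Rule 2 takes priority for records with status = 'confirmed'
  - 2 records: 342 × 0.8 = 273.6
Step 2: Rule 1 applies to remaining records with room_type = 'suite'
  - 1 records: 196 × 1.2 = 235.2
Step 3: Other records unchanged: 1127
Step 4: Final sum = 273.6 + 235.2 + 1127 = 1635.8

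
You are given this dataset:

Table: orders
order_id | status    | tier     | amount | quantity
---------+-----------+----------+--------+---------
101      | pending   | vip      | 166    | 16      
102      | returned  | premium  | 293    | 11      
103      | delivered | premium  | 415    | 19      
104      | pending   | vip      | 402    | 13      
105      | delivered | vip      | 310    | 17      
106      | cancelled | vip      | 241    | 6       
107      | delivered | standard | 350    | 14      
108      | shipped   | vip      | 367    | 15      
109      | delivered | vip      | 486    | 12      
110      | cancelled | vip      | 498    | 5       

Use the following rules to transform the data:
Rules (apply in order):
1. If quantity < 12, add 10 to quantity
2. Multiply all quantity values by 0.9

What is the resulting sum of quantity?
142.2

Step 1: Apply Rule 1 - Add 10 to records with quantity < 12
  - 3 records affected: 22 + (3 × 10) = 52
  - Unaffected records: 106
  - Sum after Rule 1: 158
Step 2: Apply Rule 2 - Multiply all by 0.9
  - 158 × 0.9 = 142.2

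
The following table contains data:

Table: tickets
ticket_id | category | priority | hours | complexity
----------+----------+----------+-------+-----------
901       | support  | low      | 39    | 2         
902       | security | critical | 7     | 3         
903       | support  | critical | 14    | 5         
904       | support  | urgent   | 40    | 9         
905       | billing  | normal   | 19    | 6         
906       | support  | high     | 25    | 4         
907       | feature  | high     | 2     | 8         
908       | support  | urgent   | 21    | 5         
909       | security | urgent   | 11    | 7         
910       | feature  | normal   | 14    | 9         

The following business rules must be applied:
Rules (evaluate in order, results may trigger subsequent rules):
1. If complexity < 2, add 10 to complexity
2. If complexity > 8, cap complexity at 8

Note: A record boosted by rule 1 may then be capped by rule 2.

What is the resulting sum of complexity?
56

Step 1: Apply rule 1 to records with complexity < 2
  - 0 records get bonus of 10
  - Of these, 0 records then exceed 8 and get capped
Step 2: Apply rule 2 to records with complexity > 8
  - 2 records (original) are capped
Step 3: Calculate final sum = 56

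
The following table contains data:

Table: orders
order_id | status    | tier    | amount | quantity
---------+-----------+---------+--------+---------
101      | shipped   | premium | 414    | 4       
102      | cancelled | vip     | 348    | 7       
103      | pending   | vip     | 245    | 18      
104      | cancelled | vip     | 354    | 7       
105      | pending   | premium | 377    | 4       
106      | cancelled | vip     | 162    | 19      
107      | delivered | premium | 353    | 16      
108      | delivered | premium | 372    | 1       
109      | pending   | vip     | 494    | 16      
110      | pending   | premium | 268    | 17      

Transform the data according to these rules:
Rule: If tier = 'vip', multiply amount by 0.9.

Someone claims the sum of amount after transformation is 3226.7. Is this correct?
Yes, the result is correct.

Step 1: Calculate the correct sum after transformation
Step 2: Apply multiplier 0.9 to records where tier = 'vip'
Step 3: Correct result = 3226.7
Step 4: Claimed result = 3226.7
Step 5: 3226.7 = 3226.7 ✓
Conclusion: The claimed result is correct.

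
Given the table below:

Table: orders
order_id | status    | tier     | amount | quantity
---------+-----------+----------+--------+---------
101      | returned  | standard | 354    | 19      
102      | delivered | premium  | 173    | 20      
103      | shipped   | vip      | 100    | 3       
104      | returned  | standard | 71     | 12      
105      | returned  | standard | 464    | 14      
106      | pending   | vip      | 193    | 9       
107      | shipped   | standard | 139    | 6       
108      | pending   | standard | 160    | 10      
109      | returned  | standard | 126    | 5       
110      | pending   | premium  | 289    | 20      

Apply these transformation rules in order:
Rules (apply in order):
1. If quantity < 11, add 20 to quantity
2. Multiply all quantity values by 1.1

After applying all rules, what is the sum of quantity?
239.8

Step 1: Apply Rule 1 - Add 20 to records with quantity < 11
  - 5 records affected: 33 + (5 × 20) = 133
  - Unaffected records: 85
  - Sum after Rule 1: 218
Step 2: Apply Rule 2 - Multiply all by 1.1
  - 218 × 1.1 = 239.8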